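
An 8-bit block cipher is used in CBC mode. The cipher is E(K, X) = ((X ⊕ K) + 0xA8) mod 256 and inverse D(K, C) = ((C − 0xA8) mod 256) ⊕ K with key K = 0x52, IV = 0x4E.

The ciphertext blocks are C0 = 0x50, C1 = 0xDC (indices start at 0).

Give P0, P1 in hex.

P0 = 0xB4, P1 = 0x36

CBC decryption: P_i = D(K, C_i) ⊕ C_{i−1}, with C_{−1} = IV.
P0: D(K, 0x50) = 0xFA; 0xFA ⊕ 0x4E = 0xB4.
P1: D(K, 0xDC) = 0x66; 0x66 ⊕ 0x50 = 0x36.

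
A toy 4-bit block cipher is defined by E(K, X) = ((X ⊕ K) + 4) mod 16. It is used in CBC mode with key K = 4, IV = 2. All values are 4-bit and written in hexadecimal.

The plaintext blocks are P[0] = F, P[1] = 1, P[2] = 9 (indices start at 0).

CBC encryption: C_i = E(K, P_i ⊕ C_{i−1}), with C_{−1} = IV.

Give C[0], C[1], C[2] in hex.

C[0]: P[0] ⊕ 2 = D; E(K, D) = D.
C[1]: P[1] ⊕ D = C; E(K, C) = C.
C[2]: P[2] ⊕ C = 5; E(K, 5) = 5.

C[0] = D, C[1] = C, C[2] = 5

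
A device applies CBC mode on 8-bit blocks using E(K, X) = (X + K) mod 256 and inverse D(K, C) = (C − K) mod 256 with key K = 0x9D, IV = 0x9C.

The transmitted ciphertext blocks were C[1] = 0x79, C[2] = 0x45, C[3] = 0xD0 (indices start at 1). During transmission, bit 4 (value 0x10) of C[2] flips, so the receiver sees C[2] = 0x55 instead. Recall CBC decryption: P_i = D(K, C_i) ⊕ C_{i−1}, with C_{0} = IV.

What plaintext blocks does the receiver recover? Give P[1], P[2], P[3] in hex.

P[1] = 0x40, P[2] = 0xC1, P[3] = 0x66

Only C[2] changed, to 0x55. In CBC, a change in C_i garbles P_i and flips the same bit in P_{i+1}. Decrypting the received ciphertext:
P[1]: D(K, 0x79) = 0xDC; 0xDC ⊕ 0x9C = 0x40.
P[2]: D(K, 0x55) = 0xB8; 0xB8 ⊕ 0x79 = 0xC1.
P[3]: D(K, 0xD0) = 0x33; 0x33 ⊕ 0x55 = 0x66.
Blocks that differ from the original plaintext: P[2], P[3].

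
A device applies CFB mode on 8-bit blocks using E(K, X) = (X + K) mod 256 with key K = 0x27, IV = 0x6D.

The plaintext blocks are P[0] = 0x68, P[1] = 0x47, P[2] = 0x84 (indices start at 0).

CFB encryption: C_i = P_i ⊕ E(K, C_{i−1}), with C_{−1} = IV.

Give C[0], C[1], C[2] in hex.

C[0]: E(K, 0x6D) = 0x94; 0x68 ⊕ 0x94 = 0xFC.
C[1]: E(K, 0xFC) = 0x23; 0x47 ⊕ 0x23 = 0x64.
C[2]: E(K, 0x64) = 0x8B; 0x84 ⊕ 0x8B = 0x0F.

C[0] = 0xFC, C[1] = 0x64, C[2] = 0x0F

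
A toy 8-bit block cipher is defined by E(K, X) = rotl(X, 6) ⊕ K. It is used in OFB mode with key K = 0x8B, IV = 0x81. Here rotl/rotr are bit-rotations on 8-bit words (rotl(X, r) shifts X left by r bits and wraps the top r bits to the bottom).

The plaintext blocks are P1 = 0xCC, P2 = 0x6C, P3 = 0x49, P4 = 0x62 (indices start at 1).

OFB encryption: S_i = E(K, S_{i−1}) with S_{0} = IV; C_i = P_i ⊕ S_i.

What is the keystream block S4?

0x7E

C1: S = E(K, 0x81) = 0xEB; 0xCC ⊕ 0xEB = 0x27.
C2: S = E(K, 0xEB) = 0x71; 0x6C ⊕ 0x71 = 0x1D.
C3: S = E(K, 0x71) = 0xD7; 0x49 ⊕ 0xD7 = 0x9E.
C4: S = E(K, 0xD7) = 0x7E; 0x62 ⊕ 0x7E = 0x1C.
So S4 = 0x7E.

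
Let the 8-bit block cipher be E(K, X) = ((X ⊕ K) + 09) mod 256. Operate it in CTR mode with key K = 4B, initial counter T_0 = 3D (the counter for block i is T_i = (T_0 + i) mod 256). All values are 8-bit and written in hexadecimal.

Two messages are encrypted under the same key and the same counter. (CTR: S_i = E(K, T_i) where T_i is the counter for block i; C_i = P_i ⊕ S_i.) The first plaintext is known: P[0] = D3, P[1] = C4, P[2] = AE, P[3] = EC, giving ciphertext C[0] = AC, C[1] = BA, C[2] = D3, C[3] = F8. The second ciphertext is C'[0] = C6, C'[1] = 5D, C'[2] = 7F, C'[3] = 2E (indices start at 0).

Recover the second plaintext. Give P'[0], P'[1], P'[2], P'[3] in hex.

In CTR with a reused counter, both messages share the same keystream S_i, so C_i ⊕ C'_i = P_i ⊕ P'_i and thus P'_i = P_i ⊕ C_i ⊕ C'_i.
P'[0]: D3 ⊕ AC ⊕ C6 = B9.
P'[1]: C4 ⊕ BA ⊕ 5D = 23.
P'[2]: AE ⊕ D3 ⊕ 7F = 02.
P'[3]: EC ⊕ F8 ⊕ 2E = 3A.

P'[0] = B9, P'[1] = 23, P'[2] = 02, P'[3] = 3A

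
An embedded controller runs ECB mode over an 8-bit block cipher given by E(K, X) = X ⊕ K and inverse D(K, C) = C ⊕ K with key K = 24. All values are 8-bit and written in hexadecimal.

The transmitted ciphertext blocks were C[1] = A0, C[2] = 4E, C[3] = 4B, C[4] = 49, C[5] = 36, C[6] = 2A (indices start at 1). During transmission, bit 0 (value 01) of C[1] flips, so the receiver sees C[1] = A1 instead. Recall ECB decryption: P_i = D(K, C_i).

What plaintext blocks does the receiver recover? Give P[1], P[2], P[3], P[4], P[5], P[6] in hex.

Only C[1] changed, to A1. In ECB, a change in C_i affects only P_i. Decrypting the received ciphertext:
P[1]: D(K, A1) = 85.
P[2]: D(K, 4E) = 6A.
P[3]: D(K, 4B) = 6F.
P[4]: D(K, 49) = 6D.
P[5]: D(K, 36) = 12.
P[6]: D(K, 2A) = 0E.
Blocks that differ from the original plaintext: P[1].

P[1] = 85, P[2] = 6A, P[3] = 6F, P[4] = 6D, P[5] = 12, P[6] = 0E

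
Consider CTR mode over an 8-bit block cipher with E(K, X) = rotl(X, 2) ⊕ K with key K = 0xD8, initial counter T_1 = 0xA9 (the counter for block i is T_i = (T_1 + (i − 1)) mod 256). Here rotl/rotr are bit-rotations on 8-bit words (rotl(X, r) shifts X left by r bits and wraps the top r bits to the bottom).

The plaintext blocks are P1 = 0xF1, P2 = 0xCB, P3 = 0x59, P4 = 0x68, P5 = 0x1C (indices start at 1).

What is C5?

CTR encryption: S_i = E(K, T_i) where T_i is the counter for block i; C_i = P_i ⊕ S_i.
C1: T = 0xA9, S = E(K, T) = 0x7E; 0xF1 ⊕ 0x7E = 0x8F.
C2: T = 0xAA, S = E(K, T) = 0x72; 0xCB ⊕ 0x72 = 0xB9.
C3: T = 0xAB, S = E(K, T) = 0x76; 0x59 ⊕ 0x76 = 0x2F.
C4: T = 0xAC, S = E(K, T) = 0x6A; 0x68 ⊕ 0x6A = 0x02.
C5: T = 0xAD, S = E(K, T) = 0x6E; 0x1C ⊕ 0x6E = 0x72.

C5 = 0x72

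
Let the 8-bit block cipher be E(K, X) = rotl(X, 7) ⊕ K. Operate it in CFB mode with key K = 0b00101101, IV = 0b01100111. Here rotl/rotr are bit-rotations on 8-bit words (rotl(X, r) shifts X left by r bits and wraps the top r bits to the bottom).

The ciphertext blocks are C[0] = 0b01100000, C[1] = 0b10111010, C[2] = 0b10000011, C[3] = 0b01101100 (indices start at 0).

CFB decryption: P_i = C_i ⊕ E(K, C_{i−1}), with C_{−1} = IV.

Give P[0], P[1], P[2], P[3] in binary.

P[0] = 0b11111110, P[1] = 0b10100111, P[2] = 0b11110011, P[3] = 0b10000000

P[0]: E(K, 0b01100111) = 0b10011110; 0b01100000 ⊕ 0b10011110 = 0b11111110.
P[1]: E(K, 0b01100000) = 0b00011101; 0b10111010 ⊕ 0b00011101 = 0b10100111.
P[2]: E(K, 0b10111010) = 0b01110000; 0b10000011 ⊕ 0b01110000 = 0b11110011.
P[3]: E(K, 0b10000011) = 0b11101100; 0b01101100 ⊕ 0b11101100 = 0b10000000.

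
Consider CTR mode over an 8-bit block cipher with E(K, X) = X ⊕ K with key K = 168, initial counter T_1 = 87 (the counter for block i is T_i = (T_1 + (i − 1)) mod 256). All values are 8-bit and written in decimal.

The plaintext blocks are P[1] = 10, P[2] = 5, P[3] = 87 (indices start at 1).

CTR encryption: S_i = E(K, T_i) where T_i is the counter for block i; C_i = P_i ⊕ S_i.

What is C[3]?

C[1]: T = 87, S = E(K, T) = 255; 10 ⊕ 255 = 245.
C[2]: T = 88, S = E(K, T) = 240; 5 ⊕ 240 = 245.
C[3]: T = 89, S = E(K, T) = 241; 87 ⊕ 241 = 166.

C[3] = 166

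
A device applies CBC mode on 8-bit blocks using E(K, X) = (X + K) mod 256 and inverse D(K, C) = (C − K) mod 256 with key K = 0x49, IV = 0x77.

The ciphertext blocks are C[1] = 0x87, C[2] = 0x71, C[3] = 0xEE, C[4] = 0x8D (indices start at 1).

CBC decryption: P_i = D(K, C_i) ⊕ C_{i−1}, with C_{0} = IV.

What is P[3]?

P[3]: D(K, 0xEE) = 0xA5; 0xA5 ⊕ 0x71 = 0xD4.

P[3] = 0xD4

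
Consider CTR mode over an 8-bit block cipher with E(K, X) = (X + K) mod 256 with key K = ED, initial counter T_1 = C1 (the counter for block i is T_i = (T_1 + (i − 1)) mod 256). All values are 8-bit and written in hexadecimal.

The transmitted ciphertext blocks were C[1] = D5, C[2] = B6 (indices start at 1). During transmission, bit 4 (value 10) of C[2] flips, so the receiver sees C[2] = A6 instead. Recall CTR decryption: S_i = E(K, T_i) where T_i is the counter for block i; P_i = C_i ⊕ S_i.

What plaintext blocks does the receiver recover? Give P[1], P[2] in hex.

Only C[2] changed, to A6. In CTR, a change in C_i flips the same bit in P_i only; the keystream is unaffected. Decrypting the received ciphertext:
P[1]: T = C1, S = E(K, T) = AE; D5 ⊕ AE = 7B.
P[2]: T = C2, S = E(K, T) = AF; A6 ⊕ AF = 09.
Blocks that differ from the original plaintext: P[2].

P[1] = 7B, P[2] = 09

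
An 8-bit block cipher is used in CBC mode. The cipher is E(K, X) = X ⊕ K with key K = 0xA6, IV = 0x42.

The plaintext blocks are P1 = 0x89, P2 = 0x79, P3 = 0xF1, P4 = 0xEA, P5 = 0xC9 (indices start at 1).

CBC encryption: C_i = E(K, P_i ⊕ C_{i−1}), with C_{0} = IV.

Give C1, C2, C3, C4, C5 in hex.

C1 = 0x6D, C2 = 0xB2, C3 = 0xE5, C4 = 0xA9, C5 = 0xC6

C1: P1 ⊕ 0x42 = 0xCB; E(K, 0xCB) = 0x6D.
C2: P2 ⊕ 0x6D = 0x14; E(K, 0x14) = 0xB2.
C3: P3 ⊕ 0xB2 = 0x43; E(K, 0x43) = 0xE5.
C4: P4 ⊕ 0xE5 = 0x0F; E(K, 0x0F) = 0xA9.
C5: P5 ⊕ 0xA9 = 0x60; E(K, 0x60) = 0xC6.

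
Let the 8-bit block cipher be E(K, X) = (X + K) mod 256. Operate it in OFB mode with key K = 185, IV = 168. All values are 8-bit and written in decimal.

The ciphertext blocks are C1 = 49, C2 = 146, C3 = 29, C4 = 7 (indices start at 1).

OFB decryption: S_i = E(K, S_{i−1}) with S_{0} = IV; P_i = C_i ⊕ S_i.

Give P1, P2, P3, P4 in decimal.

P1: S = E(K, 168) = 97; 49 ⊕ 97 = 80.
P2: S = E(K, 97) = 26; 146 ⊕ 26 = 136.
P3: S = E(K, 26) = 211; 29 ⊕ 211 = 206.
P4: S = E(K, 211) = 140; 7 ⊕ 140 = 139.

P1 = 80, P2 = 136, P3 = 206, P4 = 139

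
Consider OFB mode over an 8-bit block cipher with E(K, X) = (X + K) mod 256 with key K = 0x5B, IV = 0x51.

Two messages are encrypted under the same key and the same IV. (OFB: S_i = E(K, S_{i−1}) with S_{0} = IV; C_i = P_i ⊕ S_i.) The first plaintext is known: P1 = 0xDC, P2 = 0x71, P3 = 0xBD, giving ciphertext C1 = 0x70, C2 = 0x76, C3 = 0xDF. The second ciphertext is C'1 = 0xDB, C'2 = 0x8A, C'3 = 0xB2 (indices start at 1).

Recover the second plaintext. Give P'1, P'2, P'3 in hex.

In OFB with a reused IV, both messages share the same keystream S_i, so C_i ⊕ C'_i = P_i ⊕ P'_i and thus P'_i = P_i ⊕ C_i ⊕ C'_i.
P'1: 0xDC ⊕ 0x70 ⊕ 0xDB = 0x77.
P'2: 0x71 ⊕ 0x76 ⊕ 0x8A = 0x8D.
P'3: 0xBD ⊕ 0xDF ⊕ 0xB2 = 0xD0.

P'1 = 0x77, P'2 = 0x8D, P'3 = 0xD0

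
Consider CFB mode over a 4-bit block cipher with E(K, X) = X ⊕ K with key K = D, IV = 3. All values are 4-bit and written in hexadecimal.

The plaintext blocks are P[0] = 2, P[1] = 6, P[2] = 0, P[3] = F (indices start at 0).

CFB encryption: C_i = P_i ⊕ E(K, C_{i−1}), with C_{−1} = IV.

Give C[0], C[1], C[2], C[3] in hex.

C[0]: E(K, 3) = E; 2 ⊕ E = C.
C[1]: E(K, C) = 1; 6 ⊕ 1 = 7.
C[2]: E(K, 7) = A; 0 ⊕ A = A.
C[3]: E(K, A) = 7; F ⊕ 7 = 8.

C[0] = C, C[1] = 7, C[2] = A, C[3] = 8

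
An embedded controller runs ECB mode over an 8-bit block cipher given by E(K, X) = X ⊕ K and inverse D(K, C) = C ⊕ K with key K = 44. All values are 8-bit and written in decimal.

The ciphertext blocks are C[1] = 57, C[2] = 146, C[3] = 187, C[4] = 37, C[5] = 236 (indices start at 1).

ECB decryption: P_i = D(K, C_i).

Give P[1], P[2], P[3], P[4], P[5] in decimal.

P[1] = 21, P[2] = 190, P[3] = 151, P[4] = 9, P[5] = 192

P[1]: D(K, 57) = 21.
P[2]: D(K, 146) = 190.
P[3]: D(K, 187) = 151.
P[4]: D(K, 37) = 9.
P[5]: D(K, 236) = 192.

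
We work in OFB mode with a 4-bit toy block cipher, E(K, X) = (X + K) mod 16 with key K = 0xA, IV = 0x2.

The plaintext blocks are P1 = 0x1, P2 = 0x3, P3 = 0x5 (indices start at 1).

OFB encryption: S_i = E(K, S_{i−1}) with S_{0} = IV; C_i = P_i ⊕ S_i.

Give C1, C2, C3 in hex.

C1: S = E(K, 0x2) = 0xC; 0x1 ⊕ 0xC = 0xD.
C2: S = E(K, 0xC) = 0x6; 0x3 ⊕ 0x6 = 0x5.
C3: S = E(K, 0x6) = 0x0; 0x5 ⊕ 0x0 = 0x5.

C1 = 0xD, C2 = 0x5, C3 = 0x5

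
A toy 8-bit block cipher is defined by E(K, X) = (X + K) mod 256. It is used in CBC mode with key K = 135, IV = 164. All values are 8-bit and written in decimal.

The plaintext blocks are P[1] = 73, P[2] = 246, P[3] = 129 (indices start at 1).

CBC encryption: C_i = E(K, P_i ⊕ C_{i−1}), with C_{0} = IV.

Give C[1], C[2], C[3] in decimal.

C[1] = 116, C[2] = 9, C[3] = 15

C[1]: P[1] ⊕ 164 = 237; E(K, 237) = 116.
C[2]: P[2] ⊕ 116 = 130; E(K, 130) = 9.
C[3]: P[3] ⊕ 9 = 136; E(K, 136) = 15.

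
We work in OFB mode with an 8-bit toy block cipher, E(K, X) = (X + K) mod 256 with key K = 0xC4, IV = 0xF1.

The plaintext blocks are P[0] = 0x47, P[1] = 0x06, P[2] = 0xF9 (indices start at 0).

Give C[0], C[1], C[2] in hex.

C[0] = 0xF2, C[1] = 0x7F, C[2] = 0xC4

OFB encryption: S_i = E(K, S_{i−1}) with S_{−1} = IV; C_i = P_i ⊕ S_i.
C[0]: S = E(K, 0xF1) = 0xB5; 0x47 ⊕ 0xB5 = 0xF2.
C[1]: S = E(K, 0xB5) = 0x79; 0x06 ⊕ 0x79 = 0x7F.
C[2]: S = E(K, 0x79) = 0x3D; 0xF9 ⊕ 0x3D = 0xC4.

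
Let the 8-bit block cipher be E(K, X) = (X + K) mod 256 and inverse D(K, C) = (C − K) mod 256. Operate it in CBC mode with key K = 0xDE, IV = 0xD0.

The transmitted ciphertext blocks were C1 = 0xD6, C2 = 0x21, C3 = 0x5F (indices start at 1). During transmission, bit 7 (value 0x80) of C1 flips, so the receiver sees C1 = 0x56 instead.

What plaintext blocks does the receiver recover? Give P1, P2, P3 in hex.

P1 = 0xA8, P2 = 0x15, P3 = 0xA0

CBC decryption: P_i = D(K, C_i) ⊕ C_{i−1}, with C_{0} = IV.
Only C1 changed, to 0x56. In CBC, a change in C_i garbles P_i and flips the same bit in P_{i+1}. Decrypting the received ciphertext:
P1: D(K, 0x56) = 0x78; 0x78 ⊕ 0xD0 = 0xA8.
P2: D(K, 0x21) = 0x43; 0x43 ⊕ 0x56 = 0x15.
P3: D(K, 0x5F) = 0x81; 0x81 ⊕ 0x21 = 0xA0.
Blocks that differ from the original plaintext: P1, P2.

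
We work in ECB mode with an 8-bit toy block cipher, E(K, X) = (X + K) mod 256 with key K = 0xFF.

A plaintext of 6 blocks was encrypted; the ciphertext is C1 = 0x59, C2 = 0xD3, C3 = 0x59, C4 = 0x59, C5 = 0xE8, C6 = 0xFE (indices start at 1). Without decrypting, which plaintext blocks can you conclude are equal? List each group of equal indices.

ECB encrypts each block independently with the same key, so equal ciphertext blocks imply equal plaintext blocks.
C1 = C3 = C4 = 0x59, so P1 = P3 = P4.

P1 = P3 = P4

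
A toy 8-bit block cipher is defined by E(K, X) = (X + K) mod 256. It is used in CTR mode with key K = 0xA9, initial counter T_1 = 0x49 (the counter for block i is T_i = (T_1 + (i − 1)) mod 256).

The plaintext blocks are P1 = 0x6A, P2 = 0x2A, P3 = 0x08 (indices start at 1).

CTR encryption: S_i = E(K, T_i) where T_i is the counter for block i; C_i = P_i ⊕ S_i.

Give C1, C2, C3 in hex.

C1: T = 0x49, S = E(K, T) = 0xF2; 0x6A ⊕ 0xF2 = 0x98.
C2: T = 0x4A, S = E(K, T) = 0xF3; 0x2A ⊕ 0xF3 = 0xD9.
C3: T = 0x4B, S = E(K, T) = 0xF4; 0x08 ⊕ 0xF4 = 0xFC.

C1 = 0x98, C2 = 0xD9, C3 = 0xFC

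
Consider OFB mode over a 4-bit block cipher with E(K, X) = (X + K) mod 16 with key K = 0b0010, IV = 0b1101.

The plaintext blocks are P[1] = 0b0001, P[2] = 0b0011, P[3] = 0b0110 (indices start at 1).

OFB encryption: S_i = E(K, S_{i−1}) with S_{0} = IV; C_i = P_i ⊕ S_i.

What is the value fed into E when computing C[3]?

0b0001

C[1]: S = E(K, 0b1101) = 0b1111; 0b0001 ⊕ 0b1111 = 0b1110.
C[2]: S = E(K, 0b1111) = 0b0001; 0b0011 ⊕ 0b0001 = 0b0010.
C[3]: S = E(K, 0b0001) = 0b0011; 0b0110 ⊕ 0b0011 = 0b0101.
So the input to E for block [3] is 0b0001.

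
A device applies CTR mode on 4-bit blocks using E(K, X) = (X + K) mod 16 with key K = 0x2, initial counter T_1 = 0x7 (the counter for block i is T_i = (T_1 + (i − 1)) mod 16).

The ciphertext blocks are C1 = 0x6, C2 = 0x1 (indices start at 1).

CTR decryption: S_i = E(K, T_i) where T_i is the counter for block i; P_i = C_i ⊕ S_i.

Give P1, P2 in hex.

P1 = 0xF, P2 = 0xB

P1: T = 0x7, S = E(K, T) = 0x9; 0x6 ⊕ 0x9 = 0xF.
P2: T = 0x8, S = E(K, T) = 0xA; 0x1 ⊕ 0xA = 0xB.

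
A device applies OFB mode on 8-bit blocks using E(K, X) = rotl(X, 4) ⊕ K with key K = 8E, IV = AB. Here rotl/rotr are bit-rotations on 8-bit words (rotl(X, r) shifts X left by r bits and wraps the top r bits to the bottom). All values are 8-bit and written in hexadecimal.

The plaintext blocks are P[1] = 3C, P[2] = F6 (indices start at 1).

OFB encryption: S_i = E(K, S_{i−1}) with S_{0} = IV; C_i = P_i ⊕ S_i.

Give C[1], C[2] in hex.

C[1]: S = E(K, AB) = 34; 3C ⊕ 34 = 08.
C[2]: S = E(K, 34) = CD; F6 ⊕ CD = 3B.

C[1] = 08, C[2] = 3B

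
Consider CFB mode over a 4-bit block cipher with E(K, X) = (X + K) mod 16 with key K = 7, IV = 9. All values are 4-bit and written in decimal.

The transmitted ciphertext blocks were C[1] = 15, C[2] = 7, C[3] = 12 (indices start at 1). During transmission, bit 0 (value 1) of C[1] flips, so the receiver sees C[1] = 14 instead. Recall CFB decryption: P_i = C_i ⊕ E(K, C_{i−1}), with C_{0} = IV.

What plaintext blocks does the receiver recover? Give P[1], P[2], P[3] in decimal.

P[1] = 14, P[2] = 2, P[3] = 2

Only C[1] changed, to 14. In CFB, a change in C_i flips the same bit in P_i and garbles P_{i+1}. Decrypting the received ciphertext:
P[1]: E(K, 9) = 0; 14 ⊕ 0 = 14.
P[2]: E(K, 14) = 5; 7 ⊕ 5 = 2.
P[3]: E(K, 7) = 14; 12 ⊕ 14 = 2.
Blocks that differ from the original plaintext: P[1], P[2].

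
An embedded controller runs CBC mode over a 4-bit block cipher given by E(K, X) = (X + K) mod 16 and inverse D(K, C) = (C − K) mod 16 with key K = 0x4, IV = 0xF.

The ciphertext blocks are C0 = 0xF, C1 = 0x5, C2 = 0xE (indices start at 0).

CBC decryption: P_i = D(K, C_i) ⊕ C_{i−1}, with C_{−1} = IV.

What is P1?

P1 = 0xE

P1: D(K, 0x5) = 0x1; 0x1 ⊕ 0xF = 0xE.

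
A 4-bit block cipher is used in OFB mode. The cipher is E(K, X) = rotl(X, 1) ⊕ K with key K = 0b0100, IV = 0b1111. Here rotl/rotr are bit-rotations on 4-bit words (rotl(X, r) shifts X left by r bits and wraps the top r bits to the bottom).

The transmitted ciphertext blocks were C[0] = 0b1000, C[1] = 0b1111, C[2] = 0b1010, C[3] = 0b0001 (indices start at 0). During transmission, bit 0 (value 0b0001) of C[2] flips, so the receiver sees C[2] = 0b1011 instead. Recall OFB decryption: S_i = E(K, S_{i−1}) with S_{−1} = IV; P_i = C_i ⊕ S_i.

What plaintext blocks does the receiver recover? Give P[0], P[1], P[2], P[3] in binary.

Only C[2] changed, to 0b1011. In OFB, a change in C_i flips the same bit in P_i only; the keystream is unaffected. Decrypting the received ciphertext:
P[0]: S = E(K, 0b1111) = 0b1011; 0b1000 ⊕ 0b1011 = 0b0011.
P[1]: S = E(K, 0b1011) = 0b0011; 0b1111 ⊕ 0b0011 = 0b1100.
P[2]: S = E(K, 0b0011) = 0b0010; 0b1011 ⊕ 0b0010 = 0b1001.
P[3]: S = E(K, 0b0010) = 0b0000; 0b0001 ⊕ 0b0000 = 0b0001.
Blocks that differ from the original plaintext: P[2].

P[0] = 0b0011, P[1] = 0b1100, P[2] = 0b1001, P[3] = 0b0001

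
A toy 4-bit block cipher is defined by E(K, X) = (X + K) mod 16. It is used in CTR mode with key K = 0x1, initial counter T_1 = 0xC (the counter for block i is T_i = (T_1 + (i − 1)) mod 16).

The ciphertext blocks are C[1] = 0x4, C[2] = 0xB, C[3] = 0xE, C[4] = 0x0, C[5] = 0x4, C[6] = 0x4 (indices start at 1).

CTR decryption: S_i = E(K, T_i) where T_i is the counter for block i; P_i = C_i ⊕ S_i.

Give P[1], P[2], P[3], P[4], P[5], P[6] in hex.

P[1] = 0x9, P[2] = 0x5, P[3] = 0x1, P[4] = 0x0, P[5] = 0x5, P[6] = 0x6

P[1]: T = 0xC, S = E(K, T) = 0xD; 0x4 ⊕ 0xD = 0x9.
P[2]: T = 0xD, S = E(K, T) = 0xE; 0xB ⊕ 0xE = 0x5.
P[3]: T = 0xE, S = E(K, T) = 0xF; 0xE ⊕ 0xF = 0x1.
P[4]: T = 0xF, S = E(K, T) = 0x0; 0x0 ⊕ 0x0 = 0x0.
P[5]: T = 0x0, S = E(K, T) = 0x1; 0x4 ⊕ 0x1 = 0x5.
P[6]: T = 0x1, S = E(K, T) = 0x2; 0x4 ⊕ 0x2 = 0x6.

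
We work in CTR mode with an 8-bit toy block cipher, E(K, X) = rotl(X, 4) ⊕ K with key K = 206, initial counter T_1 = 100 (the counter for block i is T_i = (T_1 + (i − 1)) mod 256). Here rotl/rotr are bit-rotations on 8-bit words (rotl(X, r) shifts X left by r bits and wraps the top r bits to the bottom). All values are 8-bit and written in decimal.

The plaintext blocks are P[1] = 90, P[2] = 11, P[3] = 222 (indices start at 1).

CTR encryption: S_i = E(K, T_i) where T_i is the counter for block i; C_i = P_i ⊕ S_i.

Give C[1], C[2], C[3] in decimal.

C[1]: T = 100, S = E(K, T) = 136; 90 ⊕ 136 = 210.
C[2]: T = 101, S = E(K, T) = 152; 11 ⊕ 152 = 147.
C[3]: T = 102, S = E(K, T) = 168; 222 ⊕ 168 = 118.

C[1] = 210, C[2] = 147, C[3] = 118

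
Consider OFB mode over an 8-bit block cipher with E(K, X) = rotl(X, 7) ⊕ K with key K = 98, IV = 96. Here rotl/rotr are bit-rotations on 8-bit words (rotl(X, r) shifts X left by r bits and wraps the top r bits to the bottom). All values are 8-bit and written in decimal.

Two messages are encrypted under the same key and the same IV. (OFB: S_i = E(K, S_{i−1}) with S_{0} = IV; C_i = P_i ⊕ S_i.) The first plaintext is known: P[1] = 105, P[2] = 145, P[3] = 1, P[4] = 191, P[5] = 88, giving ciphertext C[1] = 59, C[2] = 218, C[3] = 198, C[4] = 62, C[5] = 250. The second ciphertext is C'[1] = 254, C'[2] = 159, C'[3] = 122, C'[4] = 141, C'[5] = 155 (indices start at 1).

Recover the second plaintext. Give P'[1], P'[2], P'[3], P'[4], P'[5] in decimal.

P'[1] = 172, P'[2] = 212, P'[3] = 189, P'[4] = 12, P'[5] = 57

In OFB with a reused IV, both messages share the same keystream S_i, so C_i ⊕ C'_i = P_i ⊕ P'_i and thus P'_i = P_i ⊕ C_i ⊕ C'_i.
P'[1]: 105 ⊕ 59 ⊕ 254 = 172.
P'[2]: 145 ⊕ 218 ⊕ 159 = 212.
P'[3]: 1 ⊕ 198 ⊕ 122 = 189.
P'[4]: 191 ⊕ 62 ⊕ 141 = 12.
P'[5]: 88 ⊕ 250 ⊕ 155 = 57.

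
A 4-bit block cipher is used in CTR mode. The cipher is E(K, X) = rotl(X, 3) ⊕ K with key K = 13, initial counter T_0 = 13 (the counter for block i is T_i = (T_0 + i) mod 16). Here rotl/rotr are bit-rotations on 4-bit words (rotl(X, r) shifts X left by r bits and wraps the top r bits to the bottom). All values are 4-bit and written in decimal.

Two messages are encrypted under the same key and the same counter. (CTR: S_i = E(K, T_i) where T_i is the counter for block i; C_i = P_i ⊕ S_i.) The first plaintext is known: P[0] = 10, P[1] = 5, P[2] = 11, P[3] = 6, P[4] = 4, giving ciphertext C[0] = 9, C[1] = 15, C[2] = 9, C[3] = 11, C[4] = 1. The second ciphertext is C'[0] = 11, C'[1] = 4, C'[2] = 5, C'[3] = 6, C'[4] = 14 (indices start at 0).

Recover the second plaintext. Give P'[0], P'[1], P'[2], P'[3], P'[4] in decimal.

In CTR with a reused counter, both messages share the same keystream S_i, so C_i ⊕ C'_i = P_i ⊕ P'_i and thus P'_i = P_i ⊕ C_i ⊕ C'_i.
P'[0]: 10 ⊕ 9 ⊕ 11 = 8.
P'[1]: 5 ⊕ 15 ⊕ 4 = 14.
P'[2]: 11 ⊕ 9 ⊕ 5 = 7.
P'[3]: 6 ⊕ 11 ⊕ 6 = 11.
P'[4]: 4 ⊕ 1 ⊕ 14 = 11.

P'[0] = 8, P'[1] = 14, P'[2] = 7, P'[3] = 11, P'[4] = 11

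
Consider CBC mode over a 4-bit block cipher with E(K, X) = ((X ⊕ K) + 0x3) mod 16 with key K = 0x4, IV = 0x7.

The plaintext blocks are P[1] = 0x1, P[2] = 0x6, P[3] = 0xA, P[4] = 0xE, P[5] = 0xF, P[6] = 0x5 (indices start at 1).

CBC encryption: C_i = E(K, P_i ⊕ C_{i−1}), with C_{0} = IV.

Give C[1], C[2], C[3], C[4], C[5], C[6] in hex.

C[1] = 0x5, C[2] = 0xA, C[3] = 0x7, C[4] = 0x0, C[5] = 0xE, C[6] = 0x2

C[1]: P[1] ⊕ 0x7 = 0x6; E(K, 0x6) = 0x5.
C[2]: P[2] ⊕ 0x5 = 0x3; E(K, 0x3) = 0xA.
C[3]: P[3] ⊕ 0xA = 0x0; E(K, 0x0) = 0x7.
C[4]: P[4] ⊕ 0x7 = 0x9; E(K, 0x9) = 0x0.
C[5]: P[5] ⊕ 0x0 = 0xF; E(K, 0xF) = 0xE.
C[6]: P[6] ⊕ 0xE = 0xB; E(K, 0xB) = 0x2.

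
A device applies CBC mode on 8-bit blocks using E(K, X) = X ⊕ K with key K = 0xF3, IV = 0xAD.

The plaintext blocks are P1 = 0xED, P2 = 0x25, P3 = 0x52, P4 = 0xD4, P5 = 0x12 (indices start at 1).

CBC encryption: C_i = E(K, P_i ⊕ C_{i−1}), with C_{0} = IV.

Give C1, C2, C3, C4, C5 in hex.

C1: P1 ⊕ 0xAD = 0x40; E(K, 0x40) = 0xB3.
C2: P2 ⊕ 0xB3 = 0x96; E(K, 0x96) = 0x65.
C3: P3 ⊕ 0x65 = 0x37; E(K, 0x37) = 0xC4.
C4: P4 ⊕ 0xC4 = 0x10; E(K, 0x10) = 0xE3.
C5: P5 ⊕ 0xE3 = 0xF1; E(K, 0xF1) = 0x02.

C1 = 0xB3, C2 = 0x65, C3 = 0xC4, C4 = 0xE3, C5 = 0x02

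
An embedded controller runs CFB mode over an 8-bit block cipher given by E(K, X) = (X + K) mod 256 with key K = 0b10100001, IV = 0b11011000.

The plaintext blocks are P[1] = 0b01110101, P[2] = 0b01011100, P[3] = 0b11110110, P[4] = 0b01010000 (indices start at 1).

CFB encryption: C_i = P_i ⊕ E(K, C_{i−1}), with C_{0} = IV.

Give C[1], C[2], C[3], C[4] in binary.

C[1]: E(K, 0b11011000) = 0b01111001; 0b01110101 ⊕ 0b01111001 = 0b00001100.
C[2]: E(K, 0b00001100) = 0b10101101; 0b01011100 ⊕ 0b10101101 = 0b11110001.
C[3]: E(K, 0b11110001) = 0b10010010; 0b11110110 ⊕ 0b10010010 = 0b01100100.
C[4]: E(K, 0b01100100) = 0b00000101; 0b01010000 ⊕ 0b00000101 = 0b01010101.

C[1] = 0b00001100, C[2] = 0b11110001, C[3] = 0b01100100, C[4] = 0b01010101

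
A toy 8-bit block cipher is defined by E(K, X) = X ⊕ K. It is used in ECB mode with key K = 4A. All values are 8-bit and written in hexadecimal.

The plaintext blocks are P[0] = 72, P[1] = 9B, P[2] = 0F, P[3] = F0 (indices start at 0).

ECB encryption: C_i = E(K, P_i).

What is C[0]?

C[0]: E(K, 72) = 38.

C[0] = 38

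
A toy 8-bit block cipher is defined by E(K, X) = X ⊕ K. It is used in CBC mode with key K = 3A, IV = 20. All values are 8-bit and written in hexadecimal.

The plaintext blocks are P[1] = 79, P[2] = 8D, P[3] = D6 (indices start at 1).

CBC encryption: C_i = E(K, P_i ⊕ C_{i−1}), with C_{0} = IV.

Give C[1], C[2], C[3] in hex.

C[1]: P[1] ⊕ 20 = 59; E(K, 59) = 63.
C[2]: P[2] ⊕ 63 = EE; E(K, EE) = D4.
C[3]: P[3] ⊕ D4 = 02; E(K, 02) = 38.

C[1] = 63, C[2] = D4, C[3] = 38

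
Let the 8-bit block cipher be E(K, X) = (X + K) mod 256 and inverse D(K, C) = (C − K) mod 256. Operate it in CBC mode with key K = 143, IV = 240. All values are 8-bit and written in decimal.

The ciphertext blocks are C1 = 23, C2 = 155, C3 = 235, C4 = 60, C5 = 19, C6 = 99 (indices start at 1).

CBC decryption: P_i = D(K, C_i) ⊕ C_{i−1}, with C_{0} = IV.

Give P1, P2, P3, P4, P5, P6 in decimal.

P1 = 120, P2 = 27, P3 = 199, P4 = 70, P5 = 184, P6 = 199

P1: D(K, 23) = 136; 136 ⊕ 240 = 120.
P2: D(K, 155) = 12; 12 ⊕ 23 = 27.
P3: D(K, 235) = 92; 92 ⊕ 155 = 199.
P4: D(K, 60) = 173; 173 ⊕ 235 = 70.
P5: D(K, 19) = 132; 132 ⊕ 60 = 184.
P6: D(K, 99) = 212; 212 ⊕ 19 = 199.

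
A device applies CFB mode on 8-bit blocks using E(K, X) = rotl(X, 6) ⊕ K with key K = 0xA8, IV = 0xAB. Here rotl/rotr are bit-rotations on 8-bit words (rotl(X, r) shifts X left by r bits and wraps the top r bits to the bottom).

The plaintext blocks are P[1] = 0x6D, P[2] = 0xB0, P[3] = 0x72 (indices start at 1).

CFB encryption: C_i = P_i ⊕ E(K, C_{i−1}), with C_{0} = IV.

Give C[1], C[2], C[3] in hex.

C[1] = 0x2F, C[2] = 0xD3, C[3] = 0x2E

C[1]: E(K, 0xAB) = 0x42; 0x6D ⊕ 0x42 = 0x2F.
C[2]: E(K, 0x2F) = 0x63; 0xB0 ⊕ 0x63 = 0xD3.
C[3]: E(K, 0xD3) = 0x5C; 0x72 ⊕ 0x5C = 0x2E.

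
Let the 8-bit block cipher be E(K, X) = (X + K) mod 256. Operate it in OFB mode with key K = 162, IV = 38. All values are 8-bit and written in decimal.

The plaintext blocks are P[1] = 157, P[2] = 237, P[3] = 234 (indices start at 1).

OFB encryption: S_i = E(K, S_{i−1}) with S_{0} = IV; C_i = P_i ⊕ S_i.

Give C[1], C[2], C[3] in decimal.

C[1]: S = E(K, 38) = 200; 157 ⊕ 200 = 85.
C[2]: S = E(K, 200) = 106; 237 ⊕ 106 = 135.
C[3]: S = E(K, 106) = 12; 234 ⊕ 12 = 230.

C[1] = 85, C[2] = 135, C[3] = 230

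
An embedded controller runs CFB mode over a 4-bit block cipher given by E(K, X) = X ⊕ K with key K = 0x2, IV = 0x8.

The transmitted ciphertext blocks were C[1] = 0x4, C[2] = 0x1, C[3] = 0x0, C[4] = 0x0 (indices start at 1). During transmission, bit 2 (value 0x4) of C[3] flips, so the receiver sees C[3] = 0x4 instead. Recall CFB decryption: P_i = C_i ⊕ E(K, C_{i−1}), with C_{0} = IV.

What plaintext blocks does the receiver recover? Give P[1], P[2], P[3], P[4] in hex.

Only C[3] changed, to 0x4. In CFB, a change in C_i flips the same bit in P_i and garbles P_{i+1}. Decrypting the received ciphertext:
P[1]: E(K, 0x8) = 0xA; 0x4 ⊕ 0xA = 0xE.
P[2]: E(K, 0x4) = 0x6; 0x1 ⊕ 0x6 = 0x7.
P[3]: E(K, 0x1) = 0x3; 0x4 ⊕ 0x3 = 0x7.
P[4]: E(K, 0x4) = 0x6; 0x0 ⊕ 0x6 = 0x6.
Blocks that differ from the original plaintext: P[3], P[4].

P[1] = 0xE, P[2] = 0x7, P[3] = 0x7, P[4] = 0x6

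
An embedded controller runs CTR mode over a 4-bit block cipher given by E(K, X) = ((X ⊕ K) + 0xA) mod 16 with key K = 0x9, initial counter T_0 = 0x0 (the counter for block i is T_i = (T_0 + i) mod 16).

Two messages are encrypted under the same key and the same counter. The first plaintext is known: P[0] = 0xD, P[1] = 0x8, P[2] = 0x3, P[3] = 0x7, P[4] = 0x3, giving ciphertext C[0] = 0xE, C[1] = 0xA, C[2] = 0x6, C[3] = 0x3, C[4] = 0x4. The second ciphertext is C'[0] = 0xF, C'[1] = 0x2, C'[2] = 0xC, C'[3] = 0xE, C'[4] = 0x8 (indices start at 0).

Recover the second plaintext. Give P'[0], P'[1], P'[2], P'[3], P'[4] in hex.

P'[0] = 0xC, P'[1] = 0x0, P'[2] = 0x9, P'[3] = 0xA, P'[4] = 0xF

In CTR with a reused counter, both messages share the same keystream S_i, so C_i ⊕ C'_i = P_i ⊕ P'_i and thus P'_i = P_i ⊕ C_i ⊕ C'_i.
P'[0]: 0xD ⊕ 0xE ⊕ 0xF = 0xC.
P'[1]: 0x8 ⊕ 0xA ⊕ 0x2 = 0x0.
P'[2]: 0x3 ⊕ 0x6 ⊕ 0xC = 0x9.
P'[3]: 0x7 ⊕ 0x3 ⊕ 0xE = 0xA.
P'[4]: 0x3 ⊕ 0x4 ⊕ 0x8 = 0xF.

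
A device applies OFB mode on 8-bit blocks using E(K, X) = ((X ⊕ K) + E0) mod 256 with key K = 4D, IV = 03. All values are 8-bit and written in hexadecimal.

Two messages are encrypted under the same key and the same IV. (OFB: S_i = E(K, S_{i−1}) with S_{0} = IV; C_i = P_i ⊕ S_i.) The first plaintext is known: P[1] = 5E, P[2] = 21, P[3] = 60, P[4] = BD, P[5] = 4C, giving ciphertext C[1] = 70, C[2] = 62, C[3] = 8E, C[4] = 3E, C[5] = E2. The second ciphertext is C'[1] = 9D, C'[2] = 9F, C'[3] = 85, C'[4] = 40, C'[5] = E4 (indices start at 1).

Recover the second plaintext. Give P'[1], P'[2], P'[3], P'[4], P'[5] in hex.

In OFB with a reused IV, both messages share the same keystream S_i, so C_i ⊕ C'_i = P_i ⊕ P'_i and thus P'_i = P_i ⊕ C_i ⊕ C'_i.
P'[1]: 5E ⊕ 70 ⊕ 9D = B3.
P'[2]: 21 ⊕ 62 ⊕ 9F = DC.
P'[3]: 60 ⊕ 8E ⊕ 85 = 6B.
P'[4]: BD ⊕ 3E ⊕ 40 = C3.
P'[5]: 4C ⊕ E2 ⊕ E4 = 4A.

P'[1] = B3, P'[2] = DC, P'[3] = 6B, P'[4] = C3, P'[5] = 4A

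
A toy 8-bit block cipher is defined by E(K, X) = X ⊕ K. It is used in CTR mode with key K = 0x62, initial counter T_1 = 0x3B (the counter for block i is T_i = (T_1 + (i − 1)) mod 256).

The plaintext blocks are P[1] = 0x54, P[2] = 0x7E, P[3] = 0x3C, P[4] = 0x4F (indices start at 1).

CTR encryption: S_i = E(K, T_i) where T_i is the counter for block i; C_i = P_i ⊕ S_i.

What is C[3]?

C[3] = 0x63

C[1]: T = 0x3B, S = E(K, T) = 0x59; 0x54 ⊕ 0x59 = 0x0D.
C[2]: T = 0x3C, S = E(K, T) = 0x5E; 0x7E ⊕ 0x5E = 0x20.
C[3]: T = 0x3D, S = E(K, T) = 0x5F; 0x3C ⊕ 0x5F = 0x63.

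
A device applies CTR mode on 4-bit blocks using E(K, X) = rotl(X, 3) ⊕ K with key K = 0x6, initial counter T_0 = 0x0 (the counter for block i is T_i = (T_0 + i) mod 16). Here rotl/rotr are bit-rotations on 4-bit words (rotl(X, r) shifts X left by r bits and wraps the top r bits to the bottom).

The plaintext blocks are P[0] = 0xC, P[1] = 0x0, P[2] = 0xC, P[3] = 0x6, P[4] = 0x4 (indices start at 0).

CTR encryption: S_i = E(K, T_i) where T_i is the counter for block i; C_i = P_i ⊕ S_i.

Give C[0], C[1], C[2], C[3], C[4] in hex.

C[0] = 0xA, C[1] = 0xE, C[2] = 0xB, C[3] = 0x9, C[4] = 0x0

C[0]: T = 0x0, S = E(K, T) = 0x6; 0xC ⊕ 0x6 = 0xA.
C[1]: T = 0x1, S = E(K, T) = 0xE; 0x0 ⊕ 0xE = 0xE.
C[2]: T = 0x2, S = E(K, T) = 0x7; 0xC ⊕ 0x7 = 0xB.
C[3]: T = 0x3, S = E(K, T) = 0xF; 0x6 ⊕ 0xF = 0x9.
C[4]: T = 0x4, S = E(K, T) = 0x4; 0x4 ⊕ 0x4 = 0x0.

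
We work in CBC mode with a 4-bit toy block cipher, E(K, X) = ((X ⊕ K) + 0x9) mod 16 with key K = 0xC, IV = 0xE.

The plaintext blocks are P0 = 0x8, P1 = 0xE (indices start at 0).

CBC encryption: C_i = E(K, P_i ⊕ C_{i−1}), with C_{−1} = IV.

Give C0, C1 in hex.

C0 = 0x3, C1 = 0xA

C0: P0 ⊕ 0xE = 0x6; E(K, 0x6) = 0x3.
C1: P1 ⊕ 0x3 = 0xD; E(K, 0xD) = 0xA.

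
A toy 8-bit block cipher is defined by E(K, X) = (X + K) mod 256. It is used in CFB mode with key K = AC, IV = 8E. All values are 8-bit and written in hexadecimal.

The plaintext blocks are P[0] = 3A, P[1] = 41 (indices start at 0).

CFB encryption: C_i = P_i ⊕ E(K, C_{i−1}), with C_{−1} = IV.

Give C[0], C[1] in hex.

C[0]: E(K, 8E) = 3A; 3A ⊕ 3A = 00.
C[1]: E(K, 00) = AC; 41 ⊕ AC = ED.

C[0] = 00, C[1] = ED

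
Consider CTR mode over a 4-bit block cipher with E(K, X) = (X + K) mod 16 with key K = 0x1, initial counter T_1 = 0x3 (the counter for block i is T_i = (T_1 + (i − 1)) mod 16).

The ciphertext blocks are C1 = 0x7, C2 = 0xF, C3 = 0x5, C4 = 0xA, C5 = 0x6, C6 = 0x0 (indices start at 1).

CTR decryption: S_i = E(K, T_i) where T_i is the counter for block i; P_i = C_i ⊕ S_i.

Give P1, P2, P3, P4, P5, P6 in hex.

P1 = 0x3, P2 = 0xA, P3 = 0x3, P4 = 0xD, P5 = 0xE, P6 = 0x9

P1: T = 0x3, S = E(K, T) = 0x4; 0x7 ⊕ 0x4 = 0x3.
P2: T = 0x4, S = E(K, T) = 0x5; 0xF ⊕ 0x5 = 0xA.
P3: T = 0x5, S = E(K, T) = 0x6; 0x5 ⊕ 0x6 = 0x3.
P4: T = 0x6, S = E(K, T) = 0x7; 0xA ⊕ 0x7 = 0xD.
P5: T = 0x7, S = E(K, T) = 0x8; 0x6 ⊕ 0x8 = 0xE.
P6: T = 0x8, S = E(K, T) = 0x9; 0x0 ⊕ 0x9 = 0x9.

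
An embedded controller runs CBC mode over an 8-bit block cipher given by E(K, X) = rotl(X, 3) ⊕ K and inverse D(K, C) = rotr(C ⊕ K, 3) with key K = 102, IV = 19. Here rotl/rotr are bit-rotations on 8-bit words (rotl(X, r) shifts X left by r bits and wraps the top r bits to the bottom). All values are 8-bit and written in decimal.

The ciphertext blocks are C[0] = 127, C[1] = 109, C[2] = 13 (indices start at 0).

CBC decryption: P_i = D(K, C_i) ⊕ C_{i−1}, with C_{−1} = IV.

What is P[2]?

P[2] = 0

P[2]: D(K, 13) = 109; 109 ⊕ 109 = 0.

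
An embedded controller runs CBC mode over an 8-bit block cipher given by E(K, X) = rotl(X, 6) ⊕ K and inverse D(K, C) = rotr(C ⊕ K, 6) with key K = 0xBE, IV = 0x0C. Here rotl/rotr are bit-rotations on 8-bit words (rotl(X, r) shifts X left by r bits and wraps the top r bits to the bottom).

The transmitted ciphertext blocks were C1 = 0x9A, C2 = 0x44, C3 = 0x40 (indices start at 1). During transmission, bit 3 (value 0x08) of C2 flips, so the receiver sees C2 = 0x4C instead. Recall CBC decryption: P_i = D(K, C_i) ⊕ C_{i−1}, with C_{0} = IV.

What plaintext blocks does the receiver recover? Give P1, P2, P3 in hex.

Only C2 changed, to 0x4C. In CBC, a change in C_i garbles P_i and flips the same bit in P_{i+1}. Decrypting the received ciphertext:
P1: D(K, 0x9A) = 0x90; 0x90 ⊕ 0x0C = 0x9C.
P2: D(K, 0x4C) = 0xCB; 0xCB ⊕ 0x9A = 0x51.
P3: D(K, 0x40) = 0xFB; 0xFB ⊕ 0x4C = 0xB7.
Blocks that differ from the original plaintext: P2, P3.

P1 = 0x9C, P2 = 0x51, P3 = 0xB7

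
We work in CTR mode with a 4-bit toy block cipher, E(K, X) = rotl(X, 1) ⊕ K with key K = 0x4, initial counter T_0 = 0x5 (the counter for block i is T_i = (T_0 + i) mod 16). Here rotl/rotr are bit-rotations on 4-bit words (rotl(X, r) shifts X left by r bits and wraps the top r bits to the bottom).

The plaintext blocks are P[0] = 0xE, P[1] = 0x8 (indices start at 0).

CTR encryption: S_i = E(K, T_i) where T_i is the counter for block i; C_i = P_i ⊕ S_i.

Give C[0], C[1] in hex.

C[0] = 0x0, C[1] = 0x0

C[0]: T = 0x5, S = E(K, T) = 0xE; 0xE ⊕ 0xE = 0x0.
C[1]: T = 0x6, S = E(K, T) = 0x8; 0x8 ⊕ 0x8 = 0x0.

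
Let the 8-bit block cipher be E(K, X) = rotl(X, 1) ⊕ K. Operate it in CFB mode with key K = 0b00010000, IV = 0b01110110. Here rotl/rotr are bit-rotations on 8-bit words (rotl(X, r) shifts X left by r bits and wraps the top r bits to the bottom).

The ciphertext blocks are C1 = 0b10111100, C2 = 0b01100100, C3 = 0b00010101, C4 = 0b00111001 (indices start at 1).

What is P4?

P4 = 0b00000011

CFB decryption: P_i = C_i ⊕ E(K, C_{i−1}), with C_{0} = IV.
P4: E(K, 0b00010101) = 0b00111010; 0b00111001 ⊕ 0b00111010 = 0b00000011.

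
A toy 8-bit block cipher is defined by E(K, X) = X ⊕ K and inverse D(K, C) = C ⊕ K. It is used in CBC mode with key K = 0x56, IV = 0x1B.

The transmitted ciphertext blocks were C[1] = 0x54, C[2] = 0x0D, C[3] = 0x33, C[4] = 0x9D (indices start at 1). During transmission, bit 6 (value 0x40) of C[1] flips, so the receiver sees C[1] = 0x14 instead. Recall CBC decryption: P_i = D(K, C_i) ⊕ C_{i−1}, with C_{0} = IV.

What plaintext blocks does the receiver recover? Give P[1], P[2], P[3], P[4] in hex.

P[1] = 0x59, P[2] = 0x4F, P[3] = 0x68, P[4] = 0xF8

Only C[1] changed, to 0x14. In CBC, a change in C_i garbles P_i and flips the same bit in P_{i+1}. Decrypting the received ciphertext:
P[1]: D(K, 0x14) = 0x42; 0x42 ⊕ 0x1B = 0x59.
P[2]: D(K, 0x0D) = 0x5B; 0x5B ⊕ 0x14 = 0x4F.
P[3]: D(K, 0x33) = 0x65; 0x65 ⊕ 0x0D = 0x68.
P[4]: D(K, 0x9D) = 0xCB; 0xCB ⊕ 0x33 = 0xF8.
Blocks that differ from the original plaintext: P[1], P[2].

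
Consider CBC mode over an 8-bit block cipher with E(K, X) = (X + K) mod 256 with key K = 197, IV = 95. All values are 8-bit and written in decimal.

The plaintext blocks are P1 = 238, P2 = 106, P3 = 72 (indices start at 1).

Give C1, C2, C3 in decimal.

C1 = 118, C2 = 225, C3 = 110

CBC encryption: C_i = E(K, P_i ⊕ C_{i−1}), with C_{0} = IV.
C1: P1 ⊕ 95 = 177; E(K, 177) = 118.
C2: P2 ⊕ 118 = 28; E(K, 28) = 225.
C3: P3 ⊕ 225 = 169; E(K, 169) = 110.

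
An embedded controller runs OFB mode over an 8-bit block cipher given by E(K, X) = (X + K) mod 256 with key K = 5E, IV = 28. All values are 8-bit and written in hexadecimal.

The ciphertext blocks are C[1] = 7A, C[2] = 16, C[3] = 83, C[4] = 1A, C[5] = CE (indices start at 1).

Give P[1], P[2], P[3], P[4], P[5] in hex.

P[1] = FC, P[2] = F2, P[3] = C1, P[4] = BA, P[5] = 30

OFB decryption: S_i = E(K, S_{i−1}) with S_{0} = IV; P_i = C_i ⊕ S_i.
P[1]: S = E(K, 28) = 86; 7A ⊕ 86 = FC.
P[2]: S = E(K, 86) = E4; 16 ⊕ E4 = F2.
P[3]: S = E(K, E4) = 42; 83 ⊕ 42 = C1.
P[4]: S = E(K, 42) = A0; 1A ⊕ A0 = BA.
P[5]: S = E(K, A0) = FE; CE ⊕ FE = 30.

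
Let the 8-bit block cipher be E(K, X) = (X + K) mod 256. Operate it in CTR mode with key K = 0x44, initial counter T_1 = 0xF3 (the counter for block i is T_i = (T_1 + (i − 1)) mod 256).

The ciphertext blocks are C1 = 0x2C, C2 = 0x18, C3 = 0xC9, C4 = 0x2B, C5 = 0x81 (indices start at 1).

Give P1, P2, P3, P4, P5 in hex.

P1 = 0x1B, P2 = 0x20, P3 = 0xF0, P4 = 0x11, P5 = 0xBA

CTR decryption: S_i = E(K, T_i) where T_i is the counter for block i; P_i = C_i ⊕ S_i.
P1: T = 0xF3, S = E(K, T) = 0x37; 0x2C ⊕ 0x37 = 0x1B.
P2: T = 0xF4, S = E(K, T) = 0x38; 0x18 ⊕ 0x38 = 0x20.
P3: T = 0xF5, S = E(K, T) = 0x39; 0xC9 ⊕ 0x39 = 0xF0.
P4: T = 0xF6, S = E(K, T) = 0x3A; 0x2B ⊕ 0x3A = 0x11.
P5: T = 0xF7, S = E(K, T) = 0x3B; 0x81 ⊕ 0x3B = 0xBA.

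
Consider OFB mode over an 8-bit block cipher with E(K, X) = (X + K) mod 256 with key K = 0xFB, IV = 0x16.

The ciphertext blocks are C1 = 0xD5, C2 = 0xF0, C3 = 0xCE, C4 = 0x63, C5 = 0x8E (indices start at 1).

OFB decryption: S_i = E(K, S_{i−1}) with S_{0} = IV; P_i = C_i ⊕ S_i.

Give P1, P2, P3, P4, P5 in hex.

P1: S = E(K, 0x16) = 0x11; 0xD5 ⊕ 0x11 = 0xC4.
P2: S = E(K, 0x11) = 0x0C; 0xF0 ⊕ 0x0C = 0xFC.
P3: S = E(K, 0x0C) = 0x07; 0xCE ⊕ 0x07 = 0xC9.
P4: S = E(K, 0x07) = 0x02; 0x63 ⊕ 0x02 = 0x61.
P5: S = E(K, 0x02) = 0xFD; 0x8E ⊕ 0xFD = 0x73.

P1 = 0xC4, P2 = 0xFC, P3 = 0xC9, P4 = 0x61, P5 = 0x73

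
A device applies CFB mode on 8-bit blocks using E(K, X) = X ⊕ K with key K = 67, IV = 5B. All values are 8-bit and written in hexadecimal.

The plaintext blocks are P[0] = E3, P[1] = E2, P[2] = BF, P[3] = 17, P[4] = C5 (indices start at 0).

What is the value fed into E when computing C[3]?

82

CFB encryption: C_i = P_i ⊕ E(K, C_{i−1}), with C_{−1} = IV.
C[0]: E(K, 5B) = 3C; E3 ⊕ 3C = DF.
C[1]: E(K, DF) = B8; E2 ⊕ B8 = 5A.
C[2]: E(K, 5A) = 3D; BF ⊕ 3D = 82.
C[3]: E(K, 82) = E5; 17 ⊕ E5 = F2.
So the input to E for block [3] is 82.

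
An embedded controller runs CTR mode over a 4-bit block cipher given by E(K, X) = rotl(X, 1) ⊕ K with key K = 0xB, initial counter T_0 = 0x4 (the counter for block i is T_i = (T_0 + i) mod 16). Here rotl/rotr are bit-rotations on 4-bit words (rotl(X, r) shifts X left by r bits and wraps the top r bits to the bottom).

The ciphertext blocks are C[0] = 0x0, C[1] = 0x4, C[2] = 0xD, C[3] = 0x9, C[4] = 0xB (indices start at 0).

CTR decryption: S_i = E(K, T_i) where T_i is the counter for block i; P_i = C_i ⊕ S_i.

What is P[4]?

P[4] = 0x1

P[4]: T = 0x8, S = E(K, T) = 0xA; 0xB ⊕ 0xA = 0x1.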